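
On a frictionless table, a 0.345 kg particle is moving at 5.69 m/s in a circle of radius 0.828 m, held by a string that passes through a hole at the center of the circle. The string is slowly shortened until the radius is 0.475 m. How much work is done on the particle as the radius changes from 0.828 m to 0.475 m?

W ≈ 11.4 J

Central (radial) force ⇒ zero torque about the center ⇒ m v r is constant.
v₂ = v₁ r₁ / r₂ = (5.69)(0.828) / (0.475) = 9.919 m/s.
W = ΔKE = ½m(v₂² − v₁²) = 11.39 J.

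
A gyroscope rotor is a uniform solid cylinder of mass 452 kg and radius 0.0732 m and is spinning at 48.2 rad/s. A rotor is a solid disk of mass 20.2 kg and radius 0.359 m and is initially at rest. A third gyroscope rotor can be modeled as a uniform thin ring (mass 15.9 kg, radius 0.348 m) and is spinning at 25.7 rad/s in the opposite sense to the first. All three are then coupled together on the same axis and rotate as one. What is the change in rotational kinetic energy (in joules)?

The coupling torques are internal; angular momentum about the shared axis is conserved.
Moments of inertia: I_A = ½(452)(0.0732)² = 1.211 kg·m²; I_B = ½(20.2)(0.359)² = 1.302 kg·m²; I_C = (15.9)(0.348)² = 1.926 kg·m².
Taking A's sense as positive: L = (1.211)(48.2) − (1.926)(25.7) = 8.882 kg·m²·rad/s.
Combined I = 1.211 + 1.302 + 1.926 = 4.438 kg·m².
ω_f = L / I = 8.882 / 4.438 = 2.001 rad/s.
KE_i = ½ΣIω² = 2043 J; KE_f = ½(4.438)(2.001)² = 8.887 J.

ΔKE ≈ -2030 J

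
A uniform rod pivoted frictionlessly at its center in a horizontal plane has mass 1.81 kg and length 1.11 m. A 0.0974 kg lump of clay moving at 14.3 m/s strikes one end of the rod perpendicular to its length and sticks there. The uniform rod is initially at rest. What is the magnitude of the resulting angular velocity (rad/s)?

|ω_f| ≈ 3.58 rad/s

About the pivot the impulsive forces during the collision are internal, so angular momentum about that axis is conserved.
I_p = (1/12)(1.81)(1.11)² = 0.1858 kg·m². Taking the sense of the lump of clay's angular momentum as positive, L_{lump} = m v R = (0.0974)(14.3)(1.11/2) = 0.7730 kg·m²/s.
L_i = 0 + 0.7730 = 0.7730 kg·m²/s.
After sticking, I_f = I_p + m R² = 0.1858 + (0.0974)(1.11/2)² = 0.2158 kg·m².
ω_f = L_i / I_f = 0.7730 / 0.2158 = 3.581 rad/s.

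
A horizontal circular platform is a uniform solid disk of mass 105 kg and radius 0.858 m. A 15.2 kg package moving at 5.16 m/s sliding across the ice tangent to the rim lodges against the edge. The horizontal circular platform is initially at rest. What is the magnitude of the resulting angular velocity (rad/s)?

The axle reaction passes through the central axle and exerts no torque about it; angular momentum about the central axle is conserved through the impact.
I_p = ½(105)(0.858)² = 38.65 kg·m². Taking the sense of the package's angular momentum as positive, L_{package} = m v R = (15.2)(5.16)(0.858) = 67.29 kg·m²/s.
L_i = 0 + 67.29 = 67.29 kg·m²/s.
After sticking, I_f = I_p + m R² = 38.65 + (15.2)(0.858)² = 49.84 kg·m².
ω_f = L_i / I_f = 67.29 / 49.84 = 1.350 rad/s.

|ω_f| ≈ 1.35 rad/s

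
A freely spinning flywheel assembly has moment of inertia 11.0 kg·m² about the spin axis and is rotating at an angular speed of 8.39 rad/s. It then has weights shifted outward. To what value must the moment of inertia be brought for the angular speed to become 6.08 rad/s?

I₂ ≈ 15.2 kg·m²

Angular momentum about the spin axis is conserved since the torque about it is zero.
I₂ = I₁ω₁ / ω₂ = (11.0)(8.39) / (6.08) = 15.18 kg·m².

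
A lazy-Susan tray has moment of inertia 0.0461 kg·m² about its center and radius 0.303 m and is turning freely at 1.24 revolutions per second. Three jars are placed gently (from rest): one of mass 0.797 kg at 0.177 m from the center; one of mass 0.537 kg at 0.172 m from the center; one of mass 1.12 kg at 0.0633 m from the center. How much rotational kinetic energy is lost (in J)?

The added mass arrives with no angular momentum about the center, and any external torque about the center is negligible, so the system's angular momentum is conserved.
Added inertia Σmr² = (0.797)(0.177)² + (0.537)(0.172)² + (1.12)(0.0633)² = 0.04534 kg·m²; I_f = 0.04610 + 0.04534 = 0.09144 kg·m².
ω_f = I_p ω_i / I_f = (0.04610)(1.24) / 0.09144 = 0.6251 rev/s.
KE_i = ½(0.04610)(7.791 rad/s)² = 1.399 J; KE_f = ½(0.09144)(3.928)² = 0.7054 J.

energy lost ≈ 0.694 J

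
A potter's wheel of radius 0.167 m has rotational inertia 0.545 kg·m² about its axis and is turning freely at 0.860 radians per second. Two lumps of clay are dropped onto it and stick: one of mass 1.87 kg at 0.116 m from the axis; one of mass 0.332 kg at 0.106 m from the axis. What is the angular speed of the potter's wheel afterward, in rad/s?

No external torque acts about the axis; L_before = L_after.
Added inertia Σmr² = (1.87)(0.116)² + (0.332)(0.106)² = 0.02889 kg·m²; I_f = 0.5450 + 0.02889 = 0.5739 kg·m².
ω_f = I_p ω_i / I_f = (0.5450)(0.860) / 0.5739 = 0.8167 rad/s.

ω_f ≈ 0.817 rad/s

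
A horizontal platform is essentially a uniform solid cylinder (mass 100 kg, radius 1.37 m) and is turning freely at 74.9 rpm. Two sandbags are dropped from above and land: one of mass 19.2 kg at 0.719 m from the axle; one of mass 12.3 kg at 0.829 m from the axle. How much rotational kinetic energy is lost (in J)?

energy lost ≈ 473 J

The added mass arrives with no angular momentum about the axle, and any external torque about the axle is negligible, so the system's angular momentum is conserved.
I_p = ½(100)(1.37)² = 93.85 kg·m².
Added inertia Σmr² = (19.2)(0.719)² + (12.3)(0.829)² = 18.38 kg·m²; I_f = 93.85 + 18.38 = 112.2 kg·m².
ω_f = I_p ω_i / I_f = (93.85)(74.9) / 112.2 = 62.63 rpm.
KE_i = ½(93.85)(7.844 rad/s)² = 2887 J; KE_f = ½(112.2)(6.559)² = 2414 J.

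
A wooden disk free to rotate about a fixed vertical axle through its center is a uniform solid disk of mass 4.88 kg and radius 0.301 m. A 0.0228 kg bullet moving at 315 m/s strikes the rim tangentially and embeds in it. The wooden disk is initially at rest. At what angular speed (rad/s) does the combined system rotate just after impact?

|ω_f| ≈ 9.69 rad/s

About the axle the impulsive forces during the collision are internal, so angular momentum about that axis is conserved.
I_p = ½(4.88)(0.301)² = 0.2211 kg·m². Taking the sense of the bullet's angular momentum as positive, L_{bullet} = m v R = (0.0228)(315)(0.301) = 2.162 kg·m²/s.
L_i = 0 + 2.162 = 2.162 kg·m²/s.
After sticking, I_f = I_p + m R² = 0.2211 + (0.0228)(0.301)² = 0.2231 kg·m².
ω_f = L_i / I_f = 2.162 / 0.2231 = 9.688 rad/s.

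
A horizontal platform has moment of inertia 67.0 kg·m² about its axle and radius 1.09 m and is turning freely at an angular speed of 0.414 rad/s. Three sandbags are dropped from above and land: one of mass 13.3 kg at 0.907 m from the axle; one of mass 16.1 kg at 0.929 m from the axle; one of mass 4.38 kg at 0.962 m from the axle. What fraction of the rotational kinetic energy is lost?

No external torque acts about the axle; L_before = L_after.
Added inertia Σmr² = (13.3)(0.907)² + (16.1)(0.929)² + (4.38)(0.962)² = 28.89 kg·m²; I_f = 67.00 + 28.89 = 95.89 kg·m².
ω_f = I_p ω_i / I_f = (67.00)(0.414) / 95.89 = 0.2893 rad/s.
KE_i = ½(67.00)(0.4140 rad/s)² = 5.742 J; KE_f = ½(95.89)(0.2893)² = 4.012 J.
Fraction lost = 0.3013.

fraction ≈ 0.301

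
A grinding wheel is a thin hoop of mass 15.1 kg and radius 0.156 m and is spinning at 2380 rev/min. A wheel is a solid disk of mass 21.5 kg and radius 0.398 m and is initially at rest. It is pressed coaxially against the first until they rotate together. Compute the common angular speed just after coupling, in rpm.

|ω_f| ≈ 422 rpm

No external torque acts about the common axis, so total angular momentum is conserved.
Moments of inertia: I_A = (15.1)(0.156)² = 0.3675 kg·m²; I_B = ½(21.5)(0.398)² = 1.703 kg·m².
Taking A's sense as positive: L = (0.3675)(2380) = 874.6 kg·m²·rpm.
Combined I = 0.3675 + 1.703 = 2.070 kg·m².
ω_f = L / I = 874.6 / 2.070 = 422.4 rpm.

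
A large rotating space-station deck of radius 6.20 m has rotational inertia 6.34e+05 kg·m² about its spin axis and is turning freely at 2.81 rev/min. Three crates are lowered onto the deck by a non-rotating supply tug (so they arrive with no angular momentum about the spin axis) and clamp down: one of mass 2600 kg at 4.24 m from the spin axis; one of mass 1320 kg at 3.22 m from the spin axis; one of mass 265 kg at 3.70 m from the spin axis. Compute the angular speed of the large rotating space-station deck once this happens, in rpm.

ω_f ≈ 2.55 rpm

No external torque acts about the spin axis; L_before = L_after.
Added inertia Σmr² = (2600)(4.24)² + (1320)(3.22)² + (265)(3.70)² = 64060 kg·m²; I_f = 6.340e+05 + 64060 = 6.981e+05 kg·m².
ω_f = I_p ω_i / I_f = (6.340e+05)(2.81) / 6.981e+05 = 2.552 rpm.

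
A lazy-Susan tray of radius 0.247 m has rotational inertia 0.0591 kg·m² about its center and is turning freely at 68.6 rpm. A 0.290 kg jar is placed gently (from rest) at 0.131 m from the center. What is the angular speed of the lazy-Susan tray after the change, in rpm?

The added mass arrives with no angular momentum about the center, and any external torque about the center is negligible, so the system's angular momentum is conserved.
Added inertia Σmr² = (0.290)(0.131)² = 0.004977 kg·m²; I_f = 0.05910 + 0.004977 = 0.06408 kg·m².
ω_f = I_p ω_i / I_f = (0.05910)(68.6) / 0.06408 = 63.27 rpm.

ω_f ≈ 63.3 rpm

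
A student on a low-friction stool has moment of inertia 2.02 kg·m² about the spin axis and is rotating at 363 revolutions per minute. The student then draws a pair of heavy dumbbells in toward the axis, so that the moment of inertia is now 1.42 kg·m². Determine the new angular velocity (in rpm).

ω₂ ≈ 516 rpm

No external torque acts about the spin axis, so angular momentum is conserved.
ω₂ = I₁ω₁ / I₂ = (2.020)(363 rpm) / (1.420) = 516.4 rpm.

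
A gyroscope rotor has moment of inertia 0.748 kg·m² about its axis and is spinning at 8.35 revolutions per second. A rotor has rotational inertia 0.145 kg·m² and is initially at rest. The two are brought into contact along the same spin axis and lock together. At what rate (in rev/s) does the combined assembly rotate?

|ω_f| ≈ 6.99 rev/s

The coupling torques are internal; angular momentum about the shared axis is conserved.
Taking A's sense as positive: L = (0.7480)(8.35) = 6.246 kg·m²·rev/s.
Combined I = 0.7480 + 0.1450 = 0.8930 kg·m².
ω_f = L / I = 6.246 / 0.8930 = 6.994 rev/s.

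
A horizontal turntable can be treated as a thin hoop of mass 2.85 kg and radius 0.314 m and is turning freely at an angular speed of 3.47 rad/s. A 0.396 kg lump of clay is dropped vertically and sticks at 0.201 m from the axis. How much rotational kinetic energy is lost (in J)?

energy lost ≈ 0.0911 J

No external torque acts about the axis; L_before = L_after.
I_p = (2.85)(0.314)² = 0.2810 kg·m².
Added inertia Σmr² = (0.396)(0.201)² = 0.01600 kg·m²; I_f = 0.2810 + 0.01600 = 0.2970 kg·m².
ω_f = I_p ω_i / I_f = (0.2810)(3.47) / 0.2970 = 3.283 rad/s.
KE_i = ½(0.2810)(3.470 rad/s)² = 1.692 J; KE_f = ½(0.2970)(3.283)² = 1.601 J.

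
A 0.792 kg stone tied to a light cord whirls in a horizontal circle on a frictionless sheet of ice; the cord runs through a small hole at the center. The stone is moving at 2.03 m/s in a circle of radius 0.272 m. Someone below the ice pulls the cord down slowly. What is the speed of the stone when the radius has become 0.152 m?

v₂ ≈ 3.63 m/s

The only horizontal force on the mass is along the cord (radial), so it exerts no torque about the hole and angular momentum m v r is conserved.
v₂ = v₁ r₁ / r₂ = (2.03)(0.272) / (0.152) = 3.633 m/s.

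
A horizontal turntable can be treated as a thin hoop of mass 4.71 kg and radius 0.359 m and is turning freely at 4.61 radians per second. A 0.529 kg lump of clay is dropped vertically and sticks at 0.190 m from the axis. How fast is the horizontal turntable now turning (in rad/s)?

ω_f ≈ 4.47 rad/s

No external torque acts about the axis; L_before = L_after.
I_p = (4.71)(0.359)² = 0.6070 kg·m².
Added inertia Σmr² = (0.529)(0.190)² = 0.01910 kg·m²; I_f = 0.6070 + 0.01910 = 0.6261 kg·m².
ω_f = I_p ω_i / I_f = (0.6070)(4.61) / 0.6261 = 4.469 rad/s.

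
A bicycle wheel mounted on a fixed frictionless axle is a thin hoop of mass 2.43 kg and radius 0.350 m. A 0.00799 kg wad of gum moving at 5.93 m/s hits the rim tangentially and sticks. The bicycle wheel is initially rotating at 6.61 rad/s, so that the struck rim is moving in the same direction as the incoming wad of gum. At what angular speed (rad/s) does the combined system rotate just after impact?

|ω_f| ≈ 6.64 rad/s

About the axle the impulsive forces during the collision are internal, so angular momentum about that axis is conserved.
I_p = (2.43)(0.350)² = 0.2977 kg·m². Taking the sense of the wad of gum's angular momentum as positive, L_{wad} = m v R = (0.00799)(5.93)(0.350) = 0.01658 kg·m²/s.
L_i = +I_p ω_p + m v R = +(0.2977)(6.61) + 0.01658 = 1.984 kg·m²/s.
After sticking, I_f = I_p + m R² = 0.2977 + (0.00799)(0.350)² = 0.2987 kg·m².
ω_f = L_i / I_f = 1.984 / 0.2987 = 6.644 rad/s.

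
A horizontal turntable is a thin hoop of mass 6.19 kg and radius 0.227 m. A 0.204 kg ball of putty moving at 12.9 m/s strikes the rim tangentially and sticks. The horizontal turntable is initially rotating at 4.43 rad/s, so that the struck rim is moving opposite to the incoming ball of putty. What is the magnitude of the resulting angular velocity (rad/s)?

The axle reaction passes through the axle and exerts no torque about it; angular momentum about the axle is conserved through the impact.
I_p = (6.19)(0.227)² = 0.3190 kg·m². Taking the sense of the ball of putty's angular momentum as positive, L_{ball} = m v R = (0.204)(12.9)(0.227) = 0.5974 kg·m²/s.
L_i = −I_p ω_p + m v R = −(0.3190)(4.43) + 0.5974 = -0.8156 kg·m²/s.
After sticking, I_f = I_p + m R² = 0.3190 + (0.204)(0.227)² = 0.3295 kg·m².
ω_f = L_i / I_f = -0.8156 / 0.3295 = -2.476 rad/s.

|ω_f| ≈ 2.48 rad/s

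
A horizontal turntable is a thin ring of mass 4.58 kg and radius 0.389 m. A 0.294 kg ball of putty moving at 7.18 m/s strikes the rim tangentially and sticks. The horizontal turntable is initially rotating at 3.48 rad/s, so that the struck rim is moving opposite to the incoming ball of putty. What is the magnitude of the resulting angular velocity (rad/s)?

|ω_f| ≈ 2.16 rad/s

The axle reaction passes through the axle and exerts no torque about it; angular momentum about the axle is conserved through the impact.
I_p = (4.58)(0.389)² = 0.6931 kg·m². Taking the sense of the ball of putty's angular momentum as positive, L_{ball} = m v R = (0.294)(7.18)(0.389) = 0.8211 kg·m²/s.
L_i = −I_p ω_p + m v R = −(0.6931)(3.48) + 0.8211 = -1.591 kg·m²/s.
After sticking, I_f = I_p + m R² = 0.6931 + (0.294)(0.389)² = 0.7375 kg·m².
ω_f = L_i / I_f = -1.591 / 0.7375 = -2.157 rad/s.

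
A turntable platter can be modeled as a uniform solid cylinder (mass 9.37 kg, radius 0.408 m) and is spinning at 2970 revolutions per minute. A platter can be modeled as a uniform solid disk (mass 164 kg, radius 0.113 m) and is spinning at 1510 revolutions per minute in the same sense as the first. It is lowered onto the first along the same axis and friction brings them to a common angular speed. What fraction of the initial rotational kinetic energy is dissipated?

The coupling torques are internal; angular momentum about the shared axis is conserved.
Moments of inertia: I_A = ½(9.37)(0.408)² = 0.7799 kg·m²; I_B = ½(164)(0.113)² = 1.047 kg·m².
Taking A's sense as positive: L = (0.7799)(2970) + (1.047)(1510) = 3897 kg·m²·rpm.
Combined I = 0.7799 + 1.047 = 1.827 kg·m².
ω_f = L / I = 3897 / 1.827 = 2133 rpm.
KE_i = ½ΣIω² = 50810 J; KE_f = ½(1.827)(223.4)² = 45590 J.
Fraction dissipated = (KE_i − KE_f)/KE_i = 0.1028.

fraction ≈ 0.103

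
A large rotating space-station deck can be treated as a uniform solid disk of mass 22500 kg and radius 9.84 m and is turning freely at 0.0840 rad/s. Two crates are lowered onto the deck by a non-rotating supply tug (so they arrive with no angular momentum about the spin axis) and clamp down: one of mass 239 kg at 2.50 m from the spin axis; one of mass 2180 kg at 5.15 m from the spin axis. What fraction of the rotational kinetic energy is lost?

fraction ≈ 0.0516

No external torque acts about the spin axis; L_before = L_after.
I_p = ½(22500)(9.84)² = 1.089e+06 kg·m².
Added inertia Σmr² = (239)(2.50)² + (2180)(5.15)² = 59310 kg·m²; I_f = 1.089e+06 + 59310 = 1.149e+06 kg·m².
ω_f = I_p ω_i / I_f = (1.089e+06)(0.0840) / 1.149e+06 = 0.07966 rad/s.
KE_i = ½(1.089e+06)(0.08400 rad/s)² = 3843 J; KE_f = ½(1.149e+06)(0.07966)² = 3645 J.
Fraction lost = 0.05164.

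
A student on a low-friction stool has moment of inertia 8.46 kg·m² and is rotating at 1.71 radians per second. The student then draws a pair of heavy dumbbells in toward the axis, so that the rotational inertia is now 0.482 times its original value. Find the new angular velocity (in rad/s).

ω₂ ≈ 3.55 rad/s

No external torque acts about the spin axis, so angular momentum is conserved.
I₂ = 0.482 × 8.46 = 4.078 kg·m².
ω₂ = I₁ω₁ / I₂ = (8.460)(1.71 rad/s) / (4.078) = 3.548 rad/s.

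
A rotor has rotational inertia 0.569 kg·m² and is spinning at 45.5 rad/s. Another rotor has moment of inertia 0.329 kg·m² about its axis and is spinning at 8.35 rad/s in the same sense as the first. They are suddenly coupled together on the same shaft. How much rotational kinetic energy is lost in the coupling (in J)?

ΔKE lost ≈ 144 J

No external torque acts about the common axis, so total angular momentum is conserved.
Taking A's sense as positive: L = (0.5690)(45.5) + (0.3290)(8.35) = 28.64 kg·m²·rad/s.
Combined I = 0.5690 + 0.3290 = 0.8980 kg·m².
ω_f = L / I = 28.64 / 0.8980 = 31.89 rad/s.
KE_i = ½ΣIω² = 600.5 J; KE_f = ½(0.8980)(31.89)² = 456.6 J.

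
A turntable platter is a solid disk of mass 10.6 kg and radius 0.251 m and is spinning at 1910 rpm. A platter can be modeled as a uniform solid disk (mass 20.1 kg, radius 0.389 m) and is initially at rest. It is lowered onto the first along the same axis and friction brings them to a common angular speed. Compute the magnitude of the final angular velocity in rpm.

|ω_f| ≈ 344 rpm

No external torque acts about the common axis, so total angular momentum is conserved.
Moments of inertia: I_A = ½(10.6)(0.251)² = 0.3339 kg·m²; I_B = ½(20.1)(0.389)² = 1.521 kg·m².
Taking A's sense as positive: L = (0.3339)(1910) = 637.8 kg·m²·rpm.
Combined I = 0.3339 + 1.521 = 1.855 kg·m².
ω_f = L / I = 637.8 / 1.855 = 343.9 rpm.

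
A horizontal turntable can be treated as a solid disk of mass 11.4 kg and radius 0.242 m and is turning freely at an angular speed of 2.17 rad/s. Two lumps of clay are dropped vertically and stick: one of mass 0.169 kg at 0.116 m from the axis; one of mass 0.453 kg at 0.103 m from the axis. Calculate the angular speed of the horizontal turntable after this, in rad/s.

The added mass arrives with no angular momentum about the axis, and any external torque about the axis is negligible, so the system's angular momentum is conserved.
I_p = ½(11.4)(0.242)² = 0.3338 kg·m².
Added inertia Σmr² = (0.169)(0.116)² + (0.453)(0.103)² = 0.007080 kg·m²; I_f = 0.3338 + 0.007080 = 0.3409 kg·m².
ω_f = I_p ω_i / I_f = (0.3338)(2.17) / 0.3409 = 2.125 rad/s.

ω_f ≈ 2.12 rad/s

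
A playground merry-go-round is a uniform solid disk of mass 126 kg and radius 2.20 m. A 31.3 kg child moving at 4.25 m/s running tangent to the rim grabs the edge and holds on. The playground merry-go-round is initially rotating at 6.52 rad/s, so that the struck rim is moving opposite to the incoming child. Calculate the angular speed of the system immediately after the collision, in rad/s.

The axle reaction passes through the axle and exerts no torque about it; angular momentum about the axle is conserved through the impact.
I_p = ½(126)(2.20)² = 304.9 kg·m². Taking the sense of the child's angular momentum as positive, L_{child} = m v R = (31.3)(4.25)(2.20) = 292.7 kg·m²/s.
L_i = −I_p ω_p + m v R = −(304.9)(6.52) + 292.7 = -1695 kg·m²/s.
After sticking, I_f = I_p + m R² = 304.9 + (31.3)(2.20)² = 456.4 kg·m².
ω_f = L_i / I_f = -1695 / 456.4 = -3.715 rad/s.

|ω_f| ≈ 3.71 rad/s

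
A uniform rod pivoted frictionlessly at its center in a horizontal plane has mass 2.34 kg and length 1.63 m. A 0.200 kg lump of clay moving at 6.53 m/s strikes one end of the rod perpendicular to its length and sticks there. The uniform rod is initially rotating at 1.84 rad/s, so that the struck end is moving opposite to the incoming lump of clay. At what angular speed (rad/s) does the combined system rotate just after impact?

|ω_f| ≈ 0.171 rad/s

The axle reaction passes through the pivot and exerts no torque about it; angular momentum about the pivot is conserved through the impact.
I_p = (1/12)(2.34)(1.63)² = 0.5181 kg·m². Taking the sense of the lump of clay's angular momentum as positive, L_{lump} = m v R = (0.200)(6.53)(1.63/2) = 1.064 kg·m²/s.
L_i = −I_p ω_p + m v R = −(0.5181)(1.84) + 1.064 = 0.1111 kg·m²/s.
After sticking, I_f = I_p + m R² = 0.5181 + (0.200)(1.63/2)² = 0.6509 kg·m².
ω_f = L_i / I_f = 0.1111 / 0.6509 = 0.1707 rad/s.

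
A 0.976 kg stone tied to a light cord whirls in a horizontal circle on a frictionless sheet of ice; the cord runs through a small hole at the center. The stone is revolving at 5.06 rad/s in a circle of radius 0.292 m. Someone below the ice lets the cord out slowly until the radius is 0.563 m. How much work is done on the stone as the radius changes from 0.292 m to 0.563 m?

W ≈ -0.779 J

No torque about the axis ⇒ m r₁² ω₁ = m r₂² ω₂.
ω₂ = ω₁ (r₁/r₂)² = (5.06)(0.292/0.563)² = 1.361 rad/s.
W = ΔKE = ½m(v₂² − v₁²) = -0.7788 J.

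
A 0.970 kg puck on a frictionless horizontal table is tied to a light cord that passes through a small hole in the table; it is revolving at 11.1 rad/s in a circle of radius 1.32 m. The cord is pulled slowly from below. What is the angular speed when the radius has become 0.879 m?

The constraining force is radial, so m r² ω about the center is conserved.
ω₂ = ω₁ (r₁/r₂)² = (11.1)(1.32/0.879)² = 25.03 rad/s.

ω₂ ≈ 25.0 rad/s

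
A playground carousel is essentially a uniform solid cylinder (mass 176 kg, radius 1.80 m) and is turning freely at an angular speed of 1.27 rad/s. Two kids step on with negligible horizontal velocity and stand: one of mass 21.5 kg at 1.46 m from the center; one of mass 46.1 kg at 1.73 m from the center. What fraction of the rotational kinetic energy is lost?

The added mass arrives with no angular momentum about the center, and any external torque about the center is negligible, so the system's angular momentum is conserved.
I_p = ½(176)(1.80)² = 285.1 kg·m².
Added inertia Σmr² = (21.5)(1.46)² + (46.1)(1.73)² = 183.8 kg·m²; I_f = 285.1 + 183.8 = 468.9 kg·m².
ω_f = I_p ω_i / I_f = (285.1)(1.27) / 468.9 = 0.7722 rad/s.
KE_i = ½(285.1)(1.270 rad/s)² = 229.9 J; KE_f = ½(468.9)(0.7722)² = 139.8 J.
Fraction lost = 0.3920.

fraction ≈ 0.392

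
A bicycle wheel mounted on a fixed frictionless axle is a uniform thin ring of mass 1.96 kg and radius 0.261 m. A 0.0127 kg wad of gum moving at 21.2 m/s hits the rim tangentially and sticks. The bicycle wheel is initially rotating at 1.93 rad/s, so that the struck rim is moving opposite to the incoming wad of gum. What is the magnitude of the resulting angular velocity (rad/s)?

About the axle the impulsive forces during the collision are internal, so angular momentum about that axis is conserved.
I_p = (1.96)(0.261)² = 0.1335 kg·m². Taking the sense of the wad of gum's angular momentum as positive, L_{wad} = m v R = (0.0127)(21.2)(0.261) = 0.07027 kg·m²/s.
L_i = −I_p ω_p + m v R = −(0.1335)(1.93) + 0.07027 = -0.1874 kg·m²/s.
After sticking, I_f = I_p + m R² = 0.1335 + (0.0127)(0.261)² = 0.1344 kg·m².
ω_f = L_i / I_f = -0.1874 / 0.1344 = -1.395 rad/s.

|ω_f| ≈ 1.39 rad/s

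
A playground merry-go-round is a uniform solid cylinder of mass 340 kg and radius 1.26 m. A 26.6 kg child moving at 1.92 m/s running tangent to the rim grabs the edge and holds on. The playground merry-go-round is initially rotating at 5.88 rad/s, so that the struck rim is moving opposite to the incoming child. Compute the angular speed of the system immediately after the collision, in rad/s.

|ω_f| ≈ 4.88 rad/s

The axle reaction passes through the axle and exerts no torque about it; angular momentum about the axle is conserved through the impact.
I_p = ½(340)(1.26)² = 269.9 kg·m². Taking the sense of the child's angular momentum as positive, L_{child} = m v R = (26.6)(1.92)(1.26) = 64.35 kg·m²/s.
L_i = −I_p ω_p + m v R = −(269.9)(5.88) + 64.35 = -1523 kg·m²/s.
After sticking, I_f = I_p + m R² = 269.9 + (26.6)(1.26)² = 312.1 kg·m².
ω_f = L_i / I_f = -1523 / 312.1 = -4.878 rad/s.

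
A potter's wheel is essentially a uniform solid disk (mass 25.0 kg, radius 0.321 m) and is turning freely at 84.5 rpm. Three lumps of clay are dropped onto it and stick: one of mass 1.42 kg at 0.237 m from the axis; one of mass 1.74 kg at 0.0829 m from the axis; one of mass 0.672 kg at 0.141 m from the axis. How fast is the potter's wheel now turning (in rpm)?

ω_f ≈ 78.1 rpm

The added mass arrives with no angular momentum about the axis, and any external torque about the axis is negligible, so the system's angular momentum is conserved.
I_p = ½(25.0)(0.321)² = 1.288 kg·m².
Added inertia Σmr² = (1.42)(0.237)² + (1.74)(0.0829)² + (0.672)(0.141)² = 0.1051 kg·m²; I_f = 1.288 + 0.1051 = 1.393 kg·m².
ω_f = I_p ω_i / I_f = (1.288)(84.5) / 1.393 = 78.13 rpm.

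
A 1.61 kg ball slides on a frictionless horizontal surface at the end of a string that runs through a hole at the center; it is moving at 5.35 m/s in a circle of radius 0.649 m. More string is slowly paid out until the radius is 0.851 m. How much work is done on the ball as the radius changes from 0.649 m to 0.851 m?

Central (radial) force ⇒ zero torque about the center ⇒ m v r is constant.
v₂ = v₁ r₁ / r₂ = (5.35)(0.649) / (0.851) = 4.080 m/s.
W = ΔKE = ½m(v₂² − v₁²) = -9.640 J.

W ≈ -9.64 J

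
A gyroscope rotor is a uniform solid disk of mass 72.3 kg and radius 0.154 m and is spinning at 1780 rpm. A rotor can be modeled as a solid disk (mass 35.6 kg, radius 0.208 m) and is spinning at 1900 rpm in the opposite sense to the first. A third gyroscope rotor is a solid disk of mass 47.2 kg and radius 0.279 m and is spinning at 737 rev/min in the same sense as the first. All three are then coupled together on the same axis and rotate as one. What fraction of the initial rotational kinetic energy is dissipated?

No external torque acts about the common axis, so total angular momentum is conserved.
Moments of inertia: I_A = ½(72.3)(0.154)² = 0.8573 kg·m²; I_B = ½(35.6)(0.208)² = 0.7701 kg·m²; I_C = ½(47.2)(0.279)² = 1.837 kg·m².
Taking A's sense as positive: L = (0.8573)(1780) − (0.7701)(1900) + (1.837)(737) = 1417 kg·m²·rpm.
Combined I = 0.8573 + 0.7701 + 1.837 = 3.464 kg·m².
ω_f = L / I = 1417 / 3.464 = 408.9 rpm.
KE_i = ½ΣIω² = 35610 J; KE_f = ½(3.464)(42.82)² = 3177 J.
Fraction dissipated = (KE_i − KE_f)/KE_i = 0.9108.

fraction ≈ 0.911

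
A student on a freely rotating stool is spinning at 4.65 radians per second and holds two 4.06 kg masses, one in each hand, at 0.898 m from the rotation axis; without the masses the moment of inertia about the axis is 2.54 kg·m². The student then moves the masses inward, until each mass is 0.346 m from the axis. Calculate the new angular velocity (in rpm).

With no external torque about the axis, L is conserved: I₁ω₁ = I₂ω₂.
I₁ = 2.54 + 2(4.06)(0.898)² = 9.088 kg·m²; I₂ = 2.54 + 2(4.06)(0.346)² = 3.512 kg·m².
ω₂ = I₁ω₁ / I₂ = (9.088)(4.65 rad/s) / (3.512) = 12.03 rad/s = 114.9 rpm.

ω₂ ≈ 115 rpm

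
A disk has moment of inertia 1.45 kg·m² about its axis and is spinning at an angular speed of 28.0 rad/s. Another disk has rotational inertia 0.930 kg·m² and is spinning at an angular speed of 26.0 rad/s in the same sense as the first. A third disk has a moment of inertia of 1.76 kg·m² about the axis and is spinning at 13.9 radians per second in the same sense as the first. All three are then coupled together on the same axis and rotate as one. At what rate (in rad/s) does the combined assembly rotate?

|ω_f| ≈ 21.6 rad/s

The coupling torques are internal; angular momentum about the shared axis is conserved.
Taking A's sense as positive: L = (1.450)(28.0) + (0.9300)(26.0) + (1.760)(13.9) = 89.24 kg·m²·rad/s.
Combined I = 1.450 + 0.9300 + 1.760 = 4.140 kg·m².
ω_f = L / I = 89.24 / 4.140 = 21.56 rad/s.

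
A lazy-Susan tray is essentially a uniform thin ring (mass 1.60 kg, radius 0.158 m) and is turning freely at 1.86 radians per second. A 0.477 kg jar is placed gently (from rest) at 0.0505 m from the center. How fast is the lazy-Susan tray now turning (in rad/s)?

The added mass arrives with no angular momentum about the center, and any external torque about the center is negligible, so the system's angular momentum is conserved.
I_p = (1.60)(0.158)² = 0.03994 kg·m².
Added inertia Σmr² = (0.477)(0.0505)² = 0.001216 kg·m²; I_f = 0.03994 + 0.001216 = 0.04116 kg·m².
ω_f = I_p ω_i / I_f = (0.03994)(1.86) / 0.04116 = 1.805 rad/s.

ω_f ≈ 1.81 rad/s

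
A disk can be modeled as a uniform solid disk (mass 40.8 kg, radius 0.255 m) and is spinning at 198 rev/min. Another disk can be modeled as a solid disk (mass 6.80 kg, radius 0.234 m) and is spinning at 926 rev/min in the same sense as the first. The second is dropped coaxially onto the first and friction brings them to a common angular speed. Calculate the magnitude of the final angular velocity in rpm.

|ω_f| ≈ 288 rpm

No external torque acts about the common axis, so total angular momentum is conserved.
Moments of inertia: I_A = ½(40.8)(0.255)² = 1.327 kg·m²; I_B = ½(6.80)(0.234)² = 0.1862 kg·m².
Taking A's sense as positive: L = (1.327)(198) + (0.1862)(926) = 435.0 kg·m²·rpm.
Combined I = 1.327 + 0.1862 = 1.513 kg·m².
ω_f = L / I = 435.0 / 1.513 = 287.6 rpm.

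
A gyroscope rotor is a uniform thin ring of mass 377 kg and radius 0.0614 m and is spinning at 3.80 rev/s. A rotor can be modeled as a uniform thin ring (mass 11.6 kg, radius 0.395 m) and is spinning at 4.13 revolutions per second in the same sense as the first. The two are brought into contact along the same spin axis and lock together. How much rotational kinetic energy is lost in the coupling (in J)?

The coupling torques are internal; angular momentum about the shared axis is conserved.
Moments of inertia: I_A = (377)(0.0614)² = 1.421 kg·m²; I_B = (11.6)(0.395)² = 1.810 kg·m².
Taking A's sense as positive: L = (1.421)(3.80) + (1.810)(4.13) = 12.88 kg·m²·rev/s.
Combined I = 1.421 + 1.810 = 3.231 kg·m².
ω_f = L / I = 12.88 / 3.231 = 3.985 rev/s.
KE_i = ½ΣIω² = 1014 J; KE_f = ½(3.231)(25.04)² = 1013 J.

ΔKE lost ≈ 1.71 J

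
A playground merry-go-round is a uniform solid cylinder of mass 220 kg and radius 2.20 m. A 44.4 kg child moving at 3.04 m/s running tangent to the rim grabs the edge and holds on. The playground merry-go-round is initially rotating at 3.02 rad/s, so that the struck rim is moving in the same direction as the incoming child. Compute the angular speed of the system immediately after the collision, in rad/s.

|ω_f| ≈ 2.55 rad/s

The axle reaction passes through the axle and exerts no torque about it; angular momentum about the axle is conserved through the impact.
I_p = ½(220)(2.20)² = 532.4 kg·m². Taking the sense of the child's angular momentum as positive, L_{child} = m v R = (44.4)(3.04)(2.20) = 296.9 kg·m²/s.
L_i = +I_p ω_p + m v R = +(532.4)(3.02) + 296.9 = 1905 kg·m²/s.
After sticking, I_f = I_p + m R² = 532.4 + (44.4)(2.20)² = 747.3 kg·m².
ω_f = L_i / I_f = 1905 / 747.3 = 2.549 rad/s.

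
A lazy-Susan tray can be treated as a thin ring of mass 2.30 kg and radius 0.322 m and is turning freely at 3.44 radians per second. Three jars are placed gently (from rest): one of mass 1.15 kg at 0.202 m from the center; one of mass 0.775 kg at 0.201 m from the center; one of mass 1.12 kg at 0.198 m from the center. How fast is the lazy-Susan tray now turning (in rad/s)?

The added mass arrives with no angular momentum about the center, and any external torque about the center is negligible, so the system's angular momentum is conserved.
I_p = (2.30)(0.322)² = 0.2385 kg·m².
Added inertia Σmr² = (1.15)(0.202)² + (0.775)(0.201)² + (1.12)(0.198)² = 0.1221 kg·m²; I_f = 0.2385 + 0.1221 = 0.3606 kg·m².
ω_f = I_p ω_i / I_f = (0.2385)(3.44) / 0.3606 = 2.275 rad/s.

ω_f ≈ 2.27 rad/s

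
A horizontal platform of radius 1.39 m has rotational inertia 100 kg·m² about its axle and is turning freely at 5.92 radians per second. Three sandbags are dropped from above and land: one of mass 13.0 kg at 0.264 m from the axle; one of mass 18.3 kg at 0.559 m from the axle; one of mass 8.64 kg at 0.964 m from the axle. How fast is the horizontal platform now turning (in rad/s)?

ω_f ≈ 5.16 rad/s

No external torque acts about the axle; L_before = L_after.
Added inertia Σmr² = (13.0)(0.264)² + (18.3)(0.559)² + (8.64)(0.964)² = 14.65 kg·m²; I_f = 100.0 + 14.65 = 114.7 kg·m².
ω_f = I_p ω_i / I_f = (100.0)(5.92) / 114.7 = 5.163 rad/s.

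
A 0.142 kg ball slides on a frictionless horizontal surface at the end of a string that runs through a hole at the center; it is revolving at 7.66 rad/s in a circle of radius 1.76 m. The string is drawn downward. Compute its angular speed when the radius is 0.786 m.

ω₂ ≈ 38.4 rad/s

No torque about the axis ⇒ m r₁² ω₁ = m r₂² ω₂.
ω₂ = ω₁ (r₁/r₂)² = (7.66)(1.76/0.786)² = 38.41 rad/s.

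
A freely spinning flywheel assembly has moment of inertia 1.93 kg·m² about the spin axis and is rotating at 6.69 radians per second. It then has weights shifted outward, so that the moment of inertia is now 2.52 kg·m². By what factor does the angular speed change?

No external torque acts about the spin axis, so angular momentum is conserved.
ω₂/ω₁ = I₁/I₂ = 1.930 / 2.520 = 0.7659.

ω₂/ω₁ ≈ 0.766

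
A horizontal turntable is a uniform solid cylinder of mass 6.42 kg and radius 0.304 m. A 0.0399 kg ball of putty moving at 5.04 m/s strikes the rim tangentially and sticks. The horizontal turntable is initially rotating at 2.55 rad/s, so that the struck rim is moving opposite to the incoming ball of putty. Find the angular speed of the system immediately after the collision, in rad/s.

|ω_f| ≈ 2.32 rad/s

About the axle the impulsive forces during the collision are internal, so angular momentum about that axis is conserved.
I_p = ½(6.42)(0.304)² = 0.2967 kg·m². Taking the sense of the ball of putty's angular momentum as positive, L_{ball} = m v R = (0.0399)(5.04)(0.304) = 0.06113 kg·m²/s.
L_i = −I_p ω_p + m v R = −(0.2967)(2.55) + 0.06113 = -0.6953 kg·m²/s.
After sticking, I_f = I_p + m R² = 0.2967 + (0.0399)(0.304)² = 0.3003 kg·m².
ω_f = L_i / I_f = -0.6953 / 0.3003 = -2.315 rad/s.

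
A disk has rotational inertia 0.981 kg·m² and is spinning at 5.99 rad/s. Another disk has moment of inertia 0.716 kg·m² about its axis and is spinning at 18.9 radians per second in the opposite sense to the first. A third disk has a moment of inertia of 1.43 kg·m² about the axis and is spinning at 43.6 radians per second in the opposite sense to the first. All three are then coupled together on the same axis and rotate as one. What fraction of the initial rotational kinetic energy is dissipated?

No external torque acts about the common axis, so total angular momentum is conserved.
Taking A's sense as positive: L = (0.9810)(5.99) − (0.7160)(18.9) − (1.430)(43.6) = -70.00 kg·m²·rad/s.
Combined I = 0.9810 + 0.7160 + 1.430 = 3.127 kg·m².
ω_f = L / I = -70.00 / 3.127 = -22.39 rad/s.
KE_i = ½ΣIω² = 1505 J; KE_f = ½(3.127)(22.39)² = 783.6 J.
Fraction dissipated = (KE_i − KE_f)/KE_i = 0.4792.

fraction ≈ 0.479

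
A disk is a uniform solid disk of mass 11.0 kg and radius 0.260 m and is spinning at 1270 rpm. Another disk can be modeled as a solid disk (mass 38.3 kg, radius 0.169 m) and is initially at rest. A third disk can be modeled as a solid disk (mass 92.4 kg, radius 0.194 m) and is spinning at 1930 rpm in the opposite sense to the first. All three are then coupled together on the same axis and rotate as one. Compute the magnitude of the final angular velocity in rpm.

|ω_f| ≈ 1090 rpm

The coupling torques are internal; angular momentum about the shared axis is conserved.
Moments of inertia: I_A = ½(11.0)(0.260)² = 0.3718 kg·m²; I_B = ½(38.3)(0.169)² = 0.5469 kg·m²; I_C = ½(92.4)(0.194)² = 1.739 kg·m².
Taking A's sense as positive: L = (0.3718)(1270) − (1.739)(1930) = -2884 kg·m²·rpm.
Combined I = 0.3718 + 0.5469 + 1.739 = 2.658 kg·m².
ω_f = L / I = -2884 / 2.658 = -1085 rpm.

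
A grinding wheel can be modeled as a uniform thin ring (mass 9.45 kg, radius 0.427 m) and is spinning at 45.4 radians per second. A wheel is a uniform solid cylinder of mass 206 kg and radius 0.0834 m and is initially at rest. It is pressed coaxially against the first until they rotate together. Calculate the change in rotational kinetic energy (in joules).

ΔKE ≈ -521 J

The coupling torques are internal; angular momentum about the shared axis is conserved.
Moments of inertia: I_A = (9.45)(0.427)² = 1.723 kg·m²; I_B = ½(206)(0.0834)² = 0.7164 kg·m².
Taking A's sense as positive: L = (1.723)(45.4) = 78.22 kg·m²·rad/s.
Combined I = 1.723 + 0.7164 = 2.439 kg·m².
ω_f = L / I = 78.22 / 2.439 = 32.07 rad/s.
KE_i = ½ΣIω² = 1776 J; KE_f = ½(2.439)(32.07)² = 1254 J.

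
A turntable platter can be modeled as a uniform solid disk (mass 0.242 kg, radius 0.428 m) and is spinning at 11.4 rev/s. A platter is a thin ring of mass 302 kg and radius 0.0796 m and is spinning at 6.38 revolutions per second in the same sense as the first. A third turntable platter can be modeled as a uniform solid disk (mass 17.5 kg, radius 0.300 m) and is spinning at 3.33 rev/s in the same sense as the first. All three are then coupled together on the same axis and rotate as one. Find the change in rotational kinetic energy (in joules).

No external torque acts about the common axis, so total angular momentum is conserved.
Moments of inertia: I_A = ½(0.242)(0.428)² = 0.02217 kg·m²; I_B = (302)(0.0796)² = 1.914 kg·m²; I_C = ½(17.5)(0.300)² = 0.7875 kg·m².
Taking A's sense as positive: L = (0.02217)(11.4) + (1.914)(6.38) + (0.7875)(3.33) = 15.08 kg·m²·rev/s.
Combined I = 0.02217 + 1.914 + 0.7875 = 2.723 kg·m².
ω_f = L / I = 15.08 / 2.723 = 5.539 rev/s.
KE_i = ½ΣIω² = 1767 J; KE_f = ½(2.723)(34.80)² = 1649 J.

ΔKE ≈ -118 J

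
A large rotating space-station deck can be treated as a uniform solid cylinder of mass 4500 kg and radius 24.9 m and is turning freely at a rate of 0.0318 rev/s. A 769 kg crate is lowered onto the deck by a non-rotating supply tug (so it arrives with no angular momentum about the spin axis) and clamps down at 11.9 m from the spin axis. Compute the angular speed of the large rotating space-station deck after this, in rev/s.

No external torque acts about the spin axis; L_before = L_after.
I_p = ½(4500)(24.9)² = 1.395e+06 kg·m².
Added inertia Σmr² = (769)(11.9)² = 1.089e+05 kg·m²; I_f = 1.395e+06 + 1.089e+05 = 1.504e+06 kg·m².
ω_f = I_p ω_i / I_f = (1.395e+06)(0.0318) / 1.504e+06 = 0.02950 rev/s.

ω_f ≈ 0.0295 rev/s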